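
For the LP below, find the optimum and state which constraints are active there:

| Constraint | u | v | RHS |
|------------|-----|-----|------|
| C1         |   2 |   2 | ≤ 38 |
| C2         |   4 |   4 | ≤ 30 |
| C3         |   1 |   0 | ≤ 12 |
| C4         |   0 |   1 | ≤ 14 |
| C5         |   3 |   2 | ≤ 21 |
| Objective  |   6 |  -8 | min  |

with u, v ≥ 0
Optimal: u = 0, v = 7.5
Binding: C2, u ≥ 0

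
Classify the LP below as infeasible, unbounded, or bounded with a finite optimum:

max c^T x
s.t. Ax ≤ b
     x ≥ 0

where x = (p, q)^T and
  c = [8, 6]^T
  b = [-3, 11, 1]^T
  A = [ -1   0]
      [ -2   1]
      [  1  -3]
Feasible point: (3, 1) satisfies every constraint, so the LP is feasible.
Direction d = (1, 1): for each constraint row a, a·d ≤ 0 —
  (-1)(1) + (0)(1) = -1 ≤ 0
  (-2)(1) + (1)(1) = -1 ≤ 0
  (1)(1) + (-3)(1) = -2 ≤ 0
and d ≥ 0, so (3, 1) + t·d stays feasible for every t ≥ 0. Along this ray z = 8p + 6q changes by 14 per unit t, so z → +∞.

Unbounded: there is a feasible ray along which z → +∞.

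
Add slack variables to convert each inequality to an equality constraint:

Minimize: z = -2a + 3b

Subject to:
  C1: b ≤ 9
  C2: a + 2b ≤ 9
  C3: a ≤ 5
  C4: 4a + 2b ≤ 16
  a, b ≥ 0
min z = -2a + 3b

s.t.
  b + s1 = 9
  a + 2b + s2 = 9
  a + s3 = 5
  4a + 2b + s4 = 16
  a, b, s1, s2, s3, s4 ≥ 0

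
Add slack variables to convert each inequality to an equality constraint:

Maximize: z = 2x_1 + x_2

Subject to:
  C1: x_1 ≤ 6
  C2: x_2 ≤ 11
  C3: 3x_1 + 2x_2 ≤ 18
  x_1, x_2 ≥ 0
max z = 2x_1 + x_2

s.t.
  x_1 + s1 = 6
  x_2 + s2 = 11
  3x_1 + 2x_2 + s3 = 18
  x_1, x_2, s1, s2, s3 ≥ 0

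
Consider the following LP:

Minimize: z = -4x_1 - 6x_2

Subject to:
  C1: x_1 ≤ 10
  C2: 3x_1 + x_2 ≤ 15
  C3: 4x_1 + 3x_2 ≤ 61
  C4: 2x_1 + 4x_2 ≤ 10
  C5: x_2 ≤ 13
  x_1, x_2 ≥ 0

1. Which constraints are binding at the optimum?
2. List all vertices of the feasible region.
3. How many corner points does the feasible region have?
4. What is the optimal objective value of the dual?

1. C2, C4, x_2 ≥ 0
2. (0, 0), (5, 0), (0, 2.5)
3. 3
4. -20 (by strong duality, equal to the primal optimum)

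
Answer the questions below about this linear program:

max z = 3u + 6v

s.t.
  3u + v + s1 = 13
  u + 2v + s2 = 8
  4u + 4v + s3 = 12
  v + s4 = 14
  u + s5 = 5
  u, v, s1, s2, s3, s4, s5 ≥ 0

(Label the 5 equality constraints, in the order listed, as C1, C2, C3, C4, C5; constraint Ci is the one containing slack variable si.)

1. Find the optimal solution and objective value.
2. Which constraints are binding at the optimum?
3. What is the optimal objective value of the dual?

1. u = 0, v = 3, z = 18
2. C3, u ≥ 0
3. 18 (by strong duality, equal to the primal optimum)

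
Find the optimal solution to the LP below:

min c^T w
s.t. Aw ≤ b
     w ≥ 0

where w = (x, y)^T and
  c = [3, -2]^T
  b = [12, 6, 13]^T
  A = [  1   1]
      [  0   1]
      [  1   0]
Each vertex is the intersection of two constraint boundaries that also satisfies all remaining constraints:
  x = 0 and y = 0 → (0, 0)
  x + y = 12 and y = 0 → (12, 0)
  x + y = 12 and y = 6 → (6, 6)
  y = 6 and x = 0 → (0, 6)

Evaluating z = 3x - 2y at each vertex:
  (0, 0): z = 0
  (12, 0): z = 36
  (6, 6): z = 6
  (0, 6): z = -12

The minimum is at (0, 6) with z = -12.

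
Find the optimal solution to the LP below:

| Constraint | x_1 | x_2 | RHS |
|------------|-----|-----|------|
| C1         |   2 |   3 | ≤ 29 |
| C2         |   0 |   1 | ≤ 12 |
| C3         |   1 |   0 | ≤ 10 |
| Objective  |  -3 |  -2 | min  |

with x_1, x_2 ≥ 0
x_1 = 10, x_2 = 3, z = -36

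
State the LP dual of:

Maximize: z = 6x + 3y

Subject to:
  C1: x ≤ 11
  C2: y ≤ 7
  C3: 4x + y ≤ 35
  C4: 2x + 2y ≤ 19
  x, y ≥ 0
Minimize: z = 11y1 + 7y2 + 35y3 + 19y4

Subject to:
  C1: -y1 - 4y3 - 2y4 ≤ -6
  C2: -y2 - y3 - 2y4 ≤ -3
  y1, y2, y3, y4 ≥ 0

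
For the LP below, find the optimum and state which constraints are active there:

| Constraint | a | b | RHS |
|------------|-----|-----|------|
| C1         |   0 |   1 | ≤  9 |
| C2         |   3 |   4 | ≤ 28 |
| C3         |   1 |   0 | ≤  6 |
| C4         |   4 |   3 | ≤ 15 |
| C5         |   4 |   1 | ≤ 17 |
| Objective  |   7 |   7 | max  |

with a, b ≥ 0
Optimal: a = 0, b = 5
Binding: C4, a ≥ 0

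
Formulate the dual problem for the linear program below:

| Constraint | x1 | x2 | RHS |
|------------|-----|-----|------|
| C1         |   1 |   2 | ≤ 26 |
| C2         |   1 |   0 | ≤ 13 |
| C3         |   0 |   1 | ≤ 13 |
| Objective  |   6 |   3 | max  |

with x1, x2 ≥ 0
Minimize: z = 26y1 + 13y2 + 13y3

Subject to:
  C1: -y1 - y2 ≤ -6
  C2: -2y1 - y3 ≤ -3
  y1, y2, y3 ≥ 0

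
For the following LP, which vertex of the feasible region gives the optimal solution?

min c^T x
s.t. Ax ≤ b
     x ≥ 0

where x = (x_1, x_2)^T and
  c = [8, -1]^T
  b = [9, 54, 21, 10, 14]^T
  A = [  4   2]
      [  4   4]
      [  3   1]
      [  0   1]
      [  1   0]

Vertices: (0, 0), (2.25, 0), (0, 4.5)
Evaluating z = 8x_1 - x_2 at each vertex:
  (0, 0): z = 0
  (2.25, 0): z = 18
  (0, 4.5): z = -4.5

The smallest value is z = -4.5, attained at (0, 4.5).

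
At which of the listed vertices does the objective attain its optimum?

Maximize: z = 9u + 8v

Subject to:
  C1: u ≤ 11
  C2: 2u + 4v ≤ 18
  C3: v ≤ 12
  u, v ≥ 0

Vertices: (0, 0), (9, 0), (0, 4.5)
(9, 0) with z = 81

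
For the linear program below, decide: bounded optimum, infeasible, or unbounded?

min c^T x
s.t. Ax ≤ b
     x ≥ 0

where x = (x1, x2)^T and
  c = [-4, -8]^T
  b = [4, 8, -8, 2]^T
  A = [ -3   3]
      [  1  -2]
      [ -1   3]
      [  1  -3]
One constraint requires x1 - 3x2 ≤ 2, while the constraint -x1 + 3x2 ≤ -8 is equivalent to x1 - 3x2 ≥ 8. Together they would need 8 ≤ x1 - 3x2 ≤ 2, which is impossible since 8 > 2. No point satisfies all constraints.

The feasible region is empty; the LP is infeasible.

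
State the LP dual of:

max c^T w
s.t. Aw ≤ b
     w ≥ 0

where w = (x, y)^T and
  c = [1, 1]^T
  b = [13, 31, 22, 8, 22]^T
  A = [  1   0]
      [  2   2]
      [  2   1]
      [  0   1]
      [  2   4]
Minimize: z = 13y1 + 31y2 + 22y3 + 8y4 + 22y5

Subject to:
  C1: -y1 - 2y2 - 2y3 - 2y5 ≤ -1
  C2: -2y2 - y3 - y4 - 4y5 ≤ -1
  y1, y2, y3, y4, y5 ≥ 0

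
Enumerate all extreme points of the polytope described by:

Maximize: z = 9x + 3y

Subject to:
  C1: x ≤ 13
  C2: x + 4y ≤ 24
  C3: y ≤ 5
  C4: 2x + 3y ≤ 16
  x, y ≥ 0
Each vertex is the intersection of two constraint boundaries that also satisfies all remaining constraints:
  x = 0 and y = 0 → (0, 0)
  2x + 3y = 16 and y = 0 → (8, 0)
  y = 5 and 2x + 3y = 16 → (0.5, 5)
  y = 5 and x = 0 → (0, 5)

Vertices: (0, 0), (8, 0), (0.5, 5), (0, 5)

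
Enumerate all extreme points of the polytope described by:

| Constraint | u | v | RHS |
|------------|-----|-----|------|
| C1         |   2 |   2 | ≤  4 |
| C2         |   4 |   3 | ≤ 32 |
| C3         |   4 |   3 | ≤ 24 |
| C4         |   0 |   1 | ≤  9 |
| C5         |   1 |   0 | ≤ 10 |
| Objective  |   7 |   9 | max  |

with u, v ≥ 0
Each vertex is the intersection of two constraint boundaries that also satisfies all remaining constraints:
  u = 0 and v = 0 → (0, 0)
  2u + 2v = 4 and v = 0 → (2, 0)
  2u + 2v = 4 and u = 0 → (0, 2)

Vertices: (0, 0), (2, 0), (0, 2)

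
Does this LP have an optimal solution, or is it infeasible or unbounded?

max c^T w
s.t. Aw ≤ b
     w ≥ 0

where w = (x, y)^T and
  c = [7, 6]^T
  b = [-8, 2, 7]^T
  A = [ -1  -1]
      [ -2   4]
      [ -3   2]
Feasible point: (5, 3) satisfies every constraint, so the LP is feasible.
Direction d = (1, 0): for each constraint row a, a·d ≤ 0 —
  (-1)(1) + (-1)(0) = -1 ≤ 0
  (-2)(1) + (4)(0) = -2 ≤ 0
  (-3)(1) + (2)(0) = -3 ≤ 0
and d ≥ 0, so (5, 3) + t·d stays feasible for every t ≥ 0. Along this ray z = 7x + 6y changes by 7 per unit t, so z → +∞.

Unbounded: there is a feasible ray along which z → +∞.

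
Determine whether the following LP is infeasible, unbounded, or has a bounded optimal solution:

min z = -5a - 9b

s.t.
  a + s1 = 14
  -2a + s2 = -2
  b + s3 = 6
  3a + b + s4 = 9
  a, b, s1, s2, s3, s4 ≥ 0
The point (1, 6) satisfies every constraint, so the LP is feasible; the constraints give a ≤ 14 and b ≤ 6, which with a, b ≥ 0 keep the feasible region inside a bounded box. A feasible, bounded LP attains a finite optimum at a vertex.

Evaluating z = -5a - 9b at each vertex:
  (1, 0): z = -5
  (3, 0): z = -15
  (1, 6): z = -59

The LP has an optimal solution: (1, 6) with z = -59.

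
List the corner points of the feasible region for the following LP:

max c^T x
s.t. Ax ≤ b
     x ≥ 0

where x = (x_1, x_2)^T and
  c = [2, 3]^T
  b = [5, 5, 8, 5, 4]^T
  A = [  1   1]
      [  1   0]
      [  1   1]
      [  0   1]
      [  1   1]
Each vertex is the intersection of two constraint boundaries that also satisfies all remaining constraints:
  x_1 = 0 and x_2 = 0 → (0, 0)
  x_1 + x_2 = 4 and x_2 = 0 → (4, 0)
  x_1 + x_2 = 4 and x_1 = 0 → (0, 4)

Vertices: (0, 0), (4, 0), (0, 4)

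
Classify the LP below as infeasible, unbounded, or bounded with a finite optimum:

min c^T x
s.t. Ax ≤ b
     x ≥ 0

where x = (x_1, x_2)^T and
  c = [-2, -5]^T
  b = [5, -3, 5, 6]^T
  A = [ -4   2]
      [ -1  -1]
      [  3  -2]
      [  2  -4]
Feasible point: (1, 2) satisfies every constraint, so the LP is feasible.
Direction d = (1, 2): for each constraint row a, a·d ≤ 0 —
  (-4)(1) + (2)(2) = 0 ≤ 0
  (-1)(1) + (-1)(2) = -3 ≤ 0
  (3)(1) + (-2)(2) = -1 ≤ 0
  (2)(1) + (-4)(2) = -6 ≤ 0
and d ≥ 0, so (1, 2) + t·d stays feasible for every t ≥ 0. Along this ray z = -2x_1 - 5x_2 changes by -12 per unit t, so z → −∞.

Unbounded: there is a feasible ray along which z → −∞.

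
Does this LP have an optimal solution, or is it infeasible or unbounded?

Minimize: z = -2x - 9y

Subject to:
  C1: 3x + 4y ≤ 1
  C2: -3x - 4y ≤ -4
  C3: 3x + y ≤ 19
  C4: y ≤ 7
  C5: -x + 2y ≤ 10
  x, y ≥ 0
C1 requires 3x + 4y ≤ 1, while C2 (-3x - 4y ≤ -4) is equivalent to 3x + 4y ≥ 4. Together they would need 4 ≤ 3x + 4y ≤ 1, which is impossible since 4 > 1. No point satisfies all constraints.

Infeasible — the constraint set is empty.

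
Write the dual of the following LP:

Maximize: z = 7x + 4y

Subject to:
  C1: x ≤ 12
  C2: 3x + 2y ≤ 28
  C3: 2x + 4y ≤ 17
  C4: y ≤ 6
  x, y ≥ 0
Minimize: z = 12y1 + 28y2 + 17y3 + 6y4

Subject to:
  C1: -y1 - 3y2 - 2y3 ≤ -7
  C2: -2y2 - 4y3 - y4 ≤ -4
  y1, y2, y3, y4 ≥ 0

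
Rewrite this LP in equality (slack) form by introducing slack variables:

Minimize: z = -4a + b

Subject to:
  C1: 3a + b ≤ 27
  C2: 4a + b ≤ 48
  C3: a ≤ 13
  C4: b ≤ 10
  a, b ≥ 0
min z = -4a + b

s.t.
  3a + b + s1 = 27
  4a + b + s2 = 48
  a + s3 = 13
  b + s4 = 10
  a, b, s1, s2, s3, s4 ≥ 0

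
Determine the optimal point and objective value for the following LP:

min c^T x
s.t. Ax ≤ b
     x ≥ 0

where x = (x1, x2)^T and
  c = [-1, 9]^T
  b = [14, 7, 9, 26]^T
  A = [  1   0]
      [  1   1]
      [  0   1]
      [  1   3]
Each vertex is the intersection of two constraint boundaries that also satisfies all remaining constraints:
  x1 = 0 and x2 = 0 → (0, 0)
  x1 + x2 = 7 and x2 = 0 → (7, 0)
  x1 + x2 = 7 and x1 = 0 → (0, 7)

Evaluating z = -x1 + 9x2 at each vertex:
  (0, 0): z = 0
  (7, 0): z = -7
  (0, 7): z = 63

The minimum is at (7, 0) with z = -7.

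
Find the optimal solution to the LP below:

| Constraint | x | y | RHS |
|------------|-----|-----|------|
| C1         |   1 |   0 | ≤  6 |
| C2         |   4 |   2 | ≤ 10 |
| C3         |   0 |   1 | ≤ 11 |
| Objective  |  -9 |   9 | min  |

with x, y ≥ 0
Each vertex is the intersection of two constraint boundaries that also satisfies all remaining constraints:
  x = 0 and y = 0 → (0, 0)
  4x + 2y = 10 and y = 0 → (2.5, 0)
  4x + 2y = 10 and x = 0 → (0, 5)

Evaluating z = -9x + 9y at each vertex:
  (0, 0): z = 0
  (2.5, 0): z = -22.5
  (0, 5): z = 45

The minimum is at (2.5, 0) with z = -22.5.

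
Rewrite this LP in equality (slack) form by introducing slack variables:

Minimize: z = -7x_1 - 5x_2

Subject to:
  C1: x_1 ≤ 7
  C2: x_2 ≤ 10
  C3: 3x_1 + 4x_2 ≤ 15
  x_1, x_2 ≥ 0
min z = -7x_1 - 5x_2

s.t.
  x_1 + s1 = 7
  x_2 + s2 = 10
  3x_1 + 4x_2 + s3 = 15
  x_1, x_2, s1, s2, s3 ≥ 0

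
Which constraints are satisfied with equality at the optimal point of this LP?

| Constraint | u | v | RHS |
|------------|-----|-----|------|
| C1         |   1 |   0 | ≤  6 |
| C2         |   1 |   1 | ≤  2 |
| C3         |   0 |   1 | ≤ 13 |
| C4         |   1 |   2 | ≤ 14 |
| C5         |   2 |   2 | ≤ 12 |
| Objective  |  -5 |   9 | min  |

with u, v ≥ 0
Optimal: u = 2, v = 0
Slack at optimum:
  C1: slack = 4
  C2: slack = 0 (binding)
  C3: slack = 13
  C4: slack = 12
  C5: slack = 8
  u ≥ 0: u = 2
  v ≥ 0: v = 0 (binding)
Binding constraints: C2, v ≥ 0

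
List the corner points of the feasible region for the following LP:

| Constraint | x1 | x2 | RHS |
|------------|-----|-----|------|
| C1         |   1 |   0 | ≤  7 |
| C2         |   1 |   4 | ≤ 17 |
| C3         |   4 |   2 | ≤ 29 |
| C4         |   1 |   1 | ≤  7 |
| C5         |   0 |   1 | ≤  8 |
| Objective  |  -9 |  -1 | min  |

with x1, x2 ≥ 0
Each vertex is the intersection of two constraint boundaries that also satisfies all remaining constraints:
  x1 = 0 and x2 = 0 → (0, 0)
  x1 = 7 and x1 + x2 = 7 → (7, 0)
  x1 + 4x2 = 17 and x1 + x2 = 7 → (3.667, 3.333)
  x1 + 4x2 = 17 and x1 = 0 → (0, 4.25)

Vertices: (0, 0), (7, 0), (3.667, 3.333), (0, 4.25)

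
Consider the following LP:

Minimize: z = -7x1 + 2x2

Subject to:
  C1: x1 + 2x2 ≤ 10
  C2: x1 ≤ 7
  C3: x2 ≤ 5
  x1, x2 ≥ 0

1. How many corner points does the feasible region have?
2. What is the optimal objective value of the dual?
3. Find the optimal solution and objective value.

1. 4
2. -49 (by strong duality, equal to the primal optimum)
3. x1 = 7, x2 = 0, z = -49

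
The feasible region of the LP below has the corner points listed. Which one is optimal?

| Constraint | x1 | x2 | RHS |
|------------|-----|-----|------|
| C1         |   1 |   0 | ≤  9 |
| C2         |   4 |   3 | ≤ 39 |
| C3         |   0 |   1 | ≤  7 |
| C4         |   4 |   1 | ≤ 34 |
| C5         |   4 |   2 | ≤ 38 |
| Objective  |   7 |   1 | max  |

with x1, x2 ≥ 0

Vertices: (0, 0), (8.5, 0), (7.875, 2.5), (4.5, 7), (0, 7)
(8.5, 0) with z = 59.5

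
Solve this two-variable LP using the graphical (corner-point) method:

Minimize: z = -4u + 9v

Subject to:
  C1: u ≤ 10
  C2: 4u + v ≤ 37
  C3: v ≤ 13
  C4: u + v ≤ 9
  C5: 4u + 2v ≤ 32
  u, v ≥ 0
Each vertex is the intersection of two constraint boundaries that also satisfies all remaining constraints:
  u = 0 and v = 0 → (0, 0)
  4u + 2v = 32 and v = 0 → (8, 0)
  u + v = 9 and 4u + 2v = 32 → (7, 2)
  u + v = 9 and u = 0 → (0, 9)

Evaluating z = -4u + 9v at each vertex:
  (0, 0): z = 0
  (8, 0): z = -32
  (7, 2): z = -10
  (0, 9): z = 81

The minimum is at (8, 0) with z = -32.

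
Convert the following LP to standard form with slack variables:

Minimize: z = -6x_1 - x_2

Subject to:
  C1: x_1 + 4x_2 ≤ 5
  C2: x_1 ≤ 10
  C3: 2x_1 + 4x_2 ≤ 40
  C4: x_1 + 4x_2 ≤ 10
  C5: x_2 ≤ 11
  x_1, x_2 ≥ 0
min z = -6x_1 - x_2

s.t.
  x_1 + 4x_2 + s1 = 5
  x_1 + s2 = 10
  2x_1 + 4x_2 + s3 = 40
  x_1 + 4x_2 + s4 = 10
  x_2 + s5 = 11
  x_1, x_2, s1, s2, s3, s4, s5 ≥ 0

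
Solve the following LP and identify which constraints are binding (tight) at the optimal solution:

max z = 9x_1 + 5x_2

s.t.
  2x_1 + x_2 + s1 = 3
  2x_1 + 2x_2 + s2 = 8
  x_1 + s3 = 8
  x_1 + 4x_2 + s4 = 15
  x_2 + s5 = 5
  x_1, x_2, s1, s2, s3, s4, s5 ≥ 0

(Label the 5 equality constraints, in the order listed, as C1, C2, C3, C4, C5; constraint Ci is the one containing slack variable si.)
Optimal: x_1 = 0, x_2 = 3
Slack at optimum:
  C1: slack = 0 (binding)
  C2: slack = 2
  C3: slack = 8
  C4: slack = 3
  C5: slack = 2
  x_1 ≥ 0: x_1 = 0 (binding)
  x_2 ≥ 0: x_2 = 3
Binding constraints: C1, x_1 ≥ 0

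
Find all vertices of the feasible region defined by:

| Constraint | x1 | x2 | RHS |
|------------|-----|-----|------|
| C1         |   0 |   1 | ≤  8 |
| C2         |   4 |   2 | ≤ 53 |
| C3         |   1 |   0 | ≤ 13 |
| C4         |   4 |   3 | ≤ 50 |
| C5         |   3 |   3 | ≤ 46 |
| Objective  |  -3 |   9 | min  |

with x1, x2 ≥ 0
Each vertex is the intersection of two constraint boundaries that also satisfies all remaining constraints:
  x1 = 0 and x2 = 0 → (0, 0)
  4x1 + 3x2 = 50 and x2 = 0 → (12.5, 0)
  x2 = 8 and 4x1 + 3x2 = 50 → (6.5, 8)
  x2 = 8 and x1 = 0 → (0, 8)

Vertices: (0, 0), (12.5, 0), (6.5, 8), (0, 8)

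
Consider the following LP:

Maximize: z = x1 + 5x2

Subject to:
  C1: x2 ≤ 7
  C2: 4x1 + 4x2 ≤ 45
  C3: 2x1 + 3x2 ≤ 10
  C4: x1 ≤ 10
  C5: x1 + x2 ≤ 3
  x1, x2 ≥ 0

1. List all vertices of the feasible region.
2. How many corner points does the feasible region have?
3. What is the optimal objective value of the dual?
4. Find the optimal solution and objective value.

1. (0, 0), (3, 0), (0, 3)
2. 3
3. 15 (by strong duality, equal to the primal optimum)
4. x1 = 0, x2 = 3, z = 15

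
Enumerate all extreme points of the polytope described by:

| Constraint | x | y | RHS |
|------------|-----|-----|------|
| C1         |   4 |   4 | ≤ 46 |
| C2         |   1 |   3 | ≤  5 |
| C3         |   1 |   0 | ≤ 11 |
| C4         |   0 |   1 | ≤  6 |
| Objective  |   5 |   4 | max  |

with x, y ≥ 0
Each vertex is the intersection of two constraint boundaries that also satisfies all remaining constraints:
  x = 0 and y = 0 → (0, 0)
  x + 3y = 5 and y = 0 → (5, 0)
  x + 3y = 5 and x = 0 → (0, 1.667)

Vertices: (0, 0), (5, 0), (0, 1.667)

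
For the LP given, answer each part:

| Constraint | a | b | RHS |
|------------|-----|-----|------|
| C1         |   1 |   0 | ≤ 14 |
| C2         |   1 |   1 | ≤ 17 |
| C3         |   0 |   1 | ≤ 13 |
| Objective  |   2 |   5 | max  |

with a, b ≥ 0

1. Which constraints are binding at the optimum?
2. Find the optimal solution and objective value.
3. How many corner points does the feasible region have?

1. C2, C3
2. a = 4, b = 13, z = 73
3. 5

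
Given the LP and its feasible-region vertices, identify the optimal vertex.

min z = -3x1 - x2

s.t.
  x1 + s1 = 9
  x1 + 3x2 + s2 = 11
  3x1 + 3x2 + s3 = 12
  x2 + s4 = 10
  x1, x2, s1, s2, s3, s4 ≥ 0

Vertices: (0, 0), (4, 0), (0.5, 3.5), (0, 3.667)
Evaluating z = -3x1 - x2 at each vertex:
  (0, 0): z = 0
  (4, 0): z = -12
  (0.5, 3.5): z = -5
  (0, 3.667): z = -3.667

The smallest value is z = -12, attained at (4, 0).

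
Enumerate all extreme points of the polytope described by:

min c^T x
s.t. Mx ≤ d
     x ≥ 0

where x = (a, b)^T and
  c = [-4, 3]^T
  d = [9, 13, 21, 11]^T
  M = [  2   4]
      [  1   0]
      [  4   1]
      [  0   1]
Each vertex is the intersection of two constraint boundaries that also satisfies all remaining constraints:
  a = 0 and b = 0 → (0, 0)
  2a + 4b = 9 and b = 0 → (4.5, 0)
  2a + 4b = 9 and a = 0 → (0, 2.25)

Vertices: (0, 0), (4.5, 0), (0, 2.25)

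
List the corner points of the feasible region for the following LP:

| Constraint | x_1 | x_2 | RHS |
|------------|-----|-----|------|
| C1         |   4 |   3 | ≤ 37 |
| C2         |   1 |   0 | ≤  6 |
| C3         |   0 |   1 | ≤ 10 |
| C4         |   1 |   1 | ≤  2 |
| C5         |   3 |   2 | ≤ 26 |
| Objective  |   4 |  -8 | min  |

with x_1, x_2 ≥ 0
Each vertex is the intersection of two constraint boundaries that also satisfies all remaining constraints:
  x_1 = 0 and x_2 = 0 → (0, 0)
  x_1 + x_2 = 2 and x_2 = 0 → (2, 0)
  x_1 + x_2 = 2 and x_1 = 0 → (0, 2)

Vertices: (0, 0), (2, 0), (0, 2)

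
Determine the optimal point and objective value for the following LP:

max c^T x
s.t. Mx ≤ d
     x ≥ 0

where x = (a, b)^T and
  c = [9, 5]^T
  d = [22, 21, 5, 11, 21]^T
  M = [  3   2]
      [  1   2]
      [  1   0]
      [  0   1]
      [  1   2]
Each vertex is the intersection of two constraint boundaries that also satisfies all remaining constraints:
  a = 0 and b = 0 → (0, 0)
  a = 5 and b = 0 → (5, 0)
  3a + 2b = 22 and a = 5 → (5, 3.5)
  3a + 2b = 22 and a + 2b = 21 → (0.5, 10.25)
  a + 2b = 21 and a = 0 → (0, 10.5)

Evaluating z = 9a + 5b at each vertex:
  (0, 0): z = 0
  (5, 0): z = 45
  (5, 3.5): z = 62.5
  (0.5, 10.25): z = 55.75
  (0, 10.5): z = 52.5

The maximum is at (5, 3.5) with z = 62.5.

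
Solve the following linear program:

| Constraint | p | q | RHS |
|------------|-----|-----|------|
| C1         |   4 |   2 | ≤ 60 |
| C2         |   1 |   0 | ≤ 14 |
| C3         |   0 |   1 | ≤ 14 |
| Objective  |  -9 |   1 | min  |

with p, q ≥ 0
Each vertex is the intersection of two constraint boundaries that also satisfies all remaining constraints:
  p = 0 and q = 0 → (0, 0)
  p = 14 and q = 0 → (14, 0)
  4p + 2q = 60 and p = 14 → (14, 2)
  4p + 2q = 60 and q = 14 → (8, 14)
  q = 14 and p = 0 → (0, 14)

Evaluating z = -9p + q at each vertex:
  (0, 0): z = 0
  (14, 0): z = -126
  (14, 2): z = -124
  (8, 14): z = -58
  (0, 14): z = 14

The minimum is at (14, 0) with z = -126.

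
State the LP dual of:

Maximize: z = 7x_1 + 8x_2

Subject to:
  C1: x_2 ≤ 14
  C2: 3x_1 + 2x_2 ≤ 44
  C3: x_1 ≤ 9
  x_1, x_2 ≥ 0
Minimize: z = 14y1 + 44y2 + 9y3

Subject to:
  C1: -3y2 - y3 ≤ -7
  C2: -y1 - 2y2 ≤ -8
  y1, y2, y3 ≥ 0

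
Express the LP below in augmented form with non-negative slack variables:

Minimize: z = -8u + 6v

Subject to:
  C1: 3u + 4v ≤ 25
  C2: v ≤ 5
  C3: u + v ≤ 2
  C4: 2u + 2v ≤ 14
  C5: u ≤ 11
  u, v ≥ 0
min z = -8u + 6v

s.t.
  3u + 4v + s1 = 25
  v + s2 = 5
  u + v + s3 = 2
  2u + 2v + s4 = 14
  u + s5 = 11
  u, v, s1, s2, s3, s4, s5 ≥ 0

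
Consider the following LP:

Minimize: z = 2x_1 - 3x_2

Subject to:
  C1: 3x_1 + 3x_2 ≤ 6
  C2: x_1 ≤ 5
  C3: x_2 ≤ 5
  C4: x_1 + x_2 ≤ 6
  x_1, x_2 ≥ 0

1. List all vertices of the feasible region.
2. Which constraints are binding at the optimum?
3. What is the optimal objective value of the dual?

1. (0, 0), (2, 0), (0, 2)
2. C1, x_1 ≥ 0
3. -6 (by strong duality, equal to the primal optimum)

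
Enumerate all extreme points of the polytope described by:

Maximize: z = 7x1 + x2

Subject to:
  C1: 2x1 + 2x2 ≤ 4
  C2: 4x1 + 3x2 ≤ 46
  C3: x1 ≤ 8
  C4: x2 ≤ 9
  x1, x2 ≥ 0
Each vertex is the intersection of two constraint boundaries that also satisfies all remaining constraints:
  x1 = 0 and x2 = 0 → (0, 0)
  2x1 + 2x2 = 4 and x2 = 0 → (2, 0)
  2x1 + 2x2 = 4 and x1 = 0 → (0, 2)

Vertices: (0, 0), (2, 0), (0, 2)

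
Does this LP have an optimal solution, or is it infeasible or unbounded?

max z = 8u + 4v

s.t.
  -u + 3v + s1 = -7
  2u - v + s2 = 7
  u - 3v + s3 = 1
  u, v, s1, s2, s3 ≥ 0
The row u - 3v + s3 = 1 with s3 ≥ 0 requires u - 3v ≤ 1, while the row -u + 3v + s1 = -7 with s1 ≥ 0 is equivalent to u - 3v ≥ 7. Together they would need 7 ≤ u - 3v ≤ 1, which is impossible since 7 > 1. No point satisfies all constraints.

Infeasible — the constraint set is empty.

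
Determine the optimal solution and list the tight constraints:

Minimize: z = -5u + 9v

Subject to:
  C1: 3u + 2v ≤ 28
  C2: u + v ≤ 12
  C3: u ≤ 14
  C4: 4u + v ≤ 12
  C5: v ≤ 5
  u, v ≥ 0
Optimal: u = 3, v = 0
Binding: C4, v ≥ 0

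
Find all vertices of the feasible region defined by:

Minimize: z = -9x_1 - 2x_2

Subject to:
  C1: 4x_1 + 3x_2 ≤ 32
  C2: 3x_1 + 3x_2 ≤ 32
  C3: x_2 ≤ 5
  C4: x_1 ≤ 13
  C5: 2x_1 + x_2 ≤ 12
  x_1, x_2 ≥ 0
Each vertex is the intersection of two constraint boundaries that also satisfies all remaining constraints:
  x_1 = 0 and x_2 = 0 → (0, 0)
  2x_1 + x_2 = 12 and x_2 = 0 → (6, 0)
  x_2 = 5 and 2x_1 + x_2 = 12 → (3.5, 5)
  x_2 = 5 and x_1 = 0 → (0, 5)

Vertices: (0, 0), (6, 0), (3.5, 5), (0, 5)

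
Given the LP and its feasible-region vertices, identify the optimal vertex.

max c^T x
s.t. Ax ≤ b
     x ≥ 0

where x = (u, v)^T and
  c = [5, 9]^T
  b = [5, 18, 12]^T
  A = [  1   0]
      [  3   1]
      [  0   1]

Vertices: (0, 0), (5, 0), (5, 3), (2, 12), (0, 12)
(2, 12) with z = 118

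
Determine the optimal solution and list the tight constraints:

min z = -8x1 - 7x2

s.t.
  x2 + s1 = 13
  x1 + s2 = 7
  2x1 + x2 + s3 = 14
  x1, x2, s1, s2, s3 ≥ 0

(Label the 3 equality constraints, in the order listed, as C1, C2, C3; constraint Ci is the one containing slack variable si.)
Optimal: x1 = 0.5, x2 = 13
Slack at optimum:
  C1: slack = 0 (binding)
  C2: slack = 6.5
  C3: slack = 0 (binding)
  x1 ≥ 0: x1 = 0.5
  x2 ≥ 0: x2 = 13
Binding constraints: C1, C3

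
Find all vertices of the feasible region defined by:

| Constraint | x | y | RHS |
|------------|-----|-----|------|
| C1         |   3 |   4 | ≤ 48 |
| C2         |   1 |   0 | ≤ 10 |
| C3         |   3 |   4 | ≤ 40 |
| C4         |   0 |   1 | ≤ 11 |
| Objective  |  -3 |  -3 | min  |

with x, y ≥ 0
Each vertex is the intersection of two constraint boundaries that also satisfies all remaining constraints:
  x = 0 and y = 0 → (0, 0)
  x = 10 and y = 0 → (10, 0)
  x = 10 and 3x + 4y = 40 → (10, 2.5)
  3x + 4y = 40 and x = 0 → (0, 10)

Vertices: (0, 0), (10, 0), (10, 2.5), (0, 10)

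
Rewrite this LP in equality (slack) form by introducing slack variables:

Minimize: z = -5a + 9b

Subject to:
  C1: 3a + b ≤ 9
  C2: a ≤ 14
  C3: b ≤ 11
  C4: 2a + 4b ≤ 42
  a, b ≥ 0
min z = -5a + 9b

s.t.
  3a + b + s1 = 9
  a + s2 = 14
  b + s3 = 11
  2a + 4b + s4 = 42
  a, b, s1, s2, s3, s4 ≥ 0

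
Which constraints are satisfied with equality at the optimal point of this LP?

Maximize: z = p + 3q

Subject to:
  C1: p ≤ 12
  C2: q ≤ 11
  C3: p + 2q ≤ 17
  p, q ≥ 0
Optimal: p = 0, q = 8.5
Slack at optimum:
  C1: slack = 12
  C2: slack = 2.5
  C3: slack = 0 (binding)
  p ≥ 0: p = 0 (binding)
  q ≥ 0: q = 8.5
Binding constraints: C3, p ≥ 0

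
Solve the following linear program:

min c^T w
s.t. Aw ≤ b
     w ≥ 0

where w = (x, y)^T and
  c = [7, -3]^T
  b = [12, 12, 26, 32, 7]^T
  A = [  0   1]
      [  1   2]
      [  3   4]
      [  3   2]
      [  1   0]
x = 0, y = 6, z = -18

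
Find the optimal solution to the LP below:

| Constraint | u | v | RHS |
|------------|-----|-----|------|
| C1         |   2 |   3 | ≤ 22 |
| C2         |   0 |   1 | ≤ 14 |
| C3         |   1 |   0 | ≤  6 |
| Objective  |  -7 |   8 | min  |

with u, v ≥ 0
u = 6, v = 0, z = -42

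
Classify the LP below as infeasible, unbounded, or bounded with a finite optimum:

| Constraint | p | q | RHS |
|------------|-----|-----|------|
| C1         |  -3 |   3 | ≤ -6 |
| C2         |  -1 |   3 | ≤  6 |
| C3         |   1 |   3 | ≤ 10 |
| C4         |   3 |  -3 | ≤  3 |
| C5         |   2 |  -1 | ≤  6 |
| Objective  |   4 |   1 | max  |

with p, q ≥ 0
C4 requires 3p - 3q ≤ 3, while C1 (-3p + 3q ≤ -6) is equivalent to 3p - 3q ≥ 6. Together they would need 6 ≤ 3p - 3q ≤ 3, which is impossible since 6 > 3. No point satisfies all constraints.

Infeasible — the constraint set is empty.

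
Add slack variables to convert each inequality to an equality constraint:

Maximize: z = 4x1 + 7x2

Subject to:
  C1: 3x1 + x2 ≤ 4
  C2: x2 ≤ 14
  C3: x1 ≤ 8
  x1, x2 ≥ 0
max z = 4x1 + 7x2

s.t.
  3x1 + x2 + s1 = 4
  x2 + s2 = 14
  x1 + s3 = 8
  x1, x2, s1, s2, s3 ≥ 0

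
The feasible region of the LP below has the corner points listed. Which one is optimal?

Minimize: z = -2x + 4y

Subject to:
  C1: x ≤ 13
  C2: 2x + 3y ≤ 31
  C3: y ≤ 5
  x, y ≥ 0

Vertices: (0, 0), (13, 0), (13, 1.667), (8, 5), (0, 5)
(13, 0) with z = -26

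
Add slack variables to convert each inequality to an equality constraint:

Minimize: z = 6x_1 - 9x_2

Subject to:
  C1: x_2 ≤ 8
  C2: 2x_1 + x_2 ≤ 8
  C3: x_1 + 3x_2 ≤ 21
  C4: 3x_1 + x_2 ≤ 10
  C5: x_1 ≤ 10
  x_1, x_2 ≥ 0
min z = 6x_1 - 9x_2

s.t.
  x_2 + s1 = 8
  2x_1 + x_2 + s2 = 8
  x_1 + 3x_2 + s3 = 21
  3x_1 + x_2 + s4 = 10
  x_1 + s5 = 10
  x_1, x_2, s1, s2, s3, s4, s5 ≥ 0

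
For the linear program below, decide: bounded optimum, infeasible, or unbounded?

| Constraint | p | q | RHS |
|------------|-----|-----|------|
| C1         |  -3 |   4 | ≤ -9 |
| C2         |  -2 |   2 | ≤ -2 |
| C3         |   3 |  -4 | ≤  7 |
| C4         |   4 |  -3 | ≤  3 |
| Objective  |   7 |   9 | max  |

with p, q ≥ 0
C3 requires 3p - 4q ≤ 7, while C1 (-3p + 4q ≤ -9) is equivalent to 3p - 4q ≥ 9. Together they would need 9 ≤ 3p - 4q ≤ 7, which is impossible since 9 > 7. No point satisfies all constraints.

Infeasible: no point satisfies all constraints simultaneously.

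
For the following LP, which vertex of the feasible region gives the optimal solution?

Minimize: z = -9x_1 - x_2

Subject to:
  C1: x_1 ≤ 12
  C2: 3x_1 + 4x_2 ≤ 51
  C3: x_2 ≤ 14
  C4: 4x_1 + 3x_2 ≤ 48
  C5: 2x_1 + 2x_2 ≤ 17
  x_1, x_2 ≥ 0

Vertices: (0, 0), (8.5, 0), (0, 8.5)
Evaluating z = -9x_1 - x_2 at each vertex:
  (0, 0): z = 0
  (8.5, 0): z = -76.5
  (0, 8.5): z = -8.5

The smallest value is z = -76.5, attained at (8.5, 0).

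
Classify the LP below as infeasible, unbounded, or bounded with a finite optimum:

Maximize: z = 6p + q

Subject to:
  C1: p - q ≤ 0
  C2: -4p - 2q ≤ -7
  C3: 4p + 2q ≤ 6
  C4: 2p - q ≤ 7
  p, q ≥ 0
C3 requires 4p + 2q ≤ 6, while C2 (-4p - 2q ≤ -7) is equivalent to 4p + 2q ≥ 7. Together they would need 7 ≤ 4p + 2q ≤ 6, which is impossible since 7 > 6. No point satisfies all constraints.

Infeasible — the constraint set is empty.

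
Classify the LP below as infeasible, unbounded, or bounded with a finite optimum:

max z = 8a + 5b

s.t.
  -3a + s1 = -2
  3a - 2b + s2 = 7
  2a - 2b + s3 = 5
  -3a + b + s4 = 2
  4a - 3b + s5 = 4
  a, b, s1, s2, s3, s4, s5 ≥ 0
Feasible point: (1, 0) satisfies every constraint, so the LP is feasible.
Direction d = (2, 3): for each constraint row a, a·d ≤ 0 —
  (-3)(2) + (0)(3) = -6 ≤ 0
  (3)(2) + (-2)(3) = 0 ≤ 0
  (2)(2) + (-2)(3) = -2 ≤ 0
  (-3)(2) + (1)(3) = -3 ≤ 0
  (4)(2) + (-3)(3) = -1 ≤ 0
and d ≥ 0, so (1, 0) + t·d stays feasible for every t ≥ 0. Along this ray z = 8a + 5b changes by 31 per unit t, so z → +∞.

The LP is unbounded; z can be made arbitrarily large.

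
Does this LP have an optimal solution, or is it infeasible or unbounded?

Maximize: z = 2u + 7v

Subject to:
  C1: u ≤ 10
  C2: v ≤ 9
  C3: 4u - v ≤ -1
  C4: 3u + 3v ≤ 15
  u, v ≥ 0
The point (0, 5) satisfies every constraint, so the LP is feasible; the constraints give u ≤ 10 and v ≤ 9, which with u, v ≥ 0 keep the feasible region inside a bounded box. A feasible, bounded LP attains a finite optimum at a vertex.

Feasible with finite optimum z* = 35 at (0, 5).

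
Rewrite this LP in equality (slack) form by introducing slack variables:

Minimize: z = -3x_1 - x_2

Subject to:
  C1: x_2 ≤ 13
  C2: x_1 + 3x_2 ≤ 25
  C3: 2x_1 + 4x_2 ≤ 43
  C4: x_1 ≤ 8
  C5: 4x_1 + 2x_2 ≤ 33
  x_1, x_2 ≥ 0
min z = -3x_1 - x_2

s.t.
  x_2 + s1 = 13
  x_1 + 3x_2 + s2 = 25
  2x_1 + 4x_2 + s3 = 43
  x_1 + s4 = 8
  4x_1 + 2x_2 + s5 = 33
  x_1, x_2, s1, s2, s3, s4, s5 ≥ 0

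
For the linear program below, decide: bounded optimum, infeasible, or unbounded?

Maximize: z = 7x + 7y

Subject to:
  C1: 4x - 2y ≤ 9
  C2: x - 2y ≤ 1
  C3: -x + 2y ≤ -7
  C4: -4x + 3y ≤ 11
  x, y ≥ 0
C2 requires x - 2y ≤ 1, while C3 (-x + 2y ≤ -7) is equivalent to x - 2y ≥ 7. Together they would need 7 ≤ x - 2y ≤ 1, which is impossible since 7 > 1. No point satisfies all constraints.

Infeasible — the constraint set is empty.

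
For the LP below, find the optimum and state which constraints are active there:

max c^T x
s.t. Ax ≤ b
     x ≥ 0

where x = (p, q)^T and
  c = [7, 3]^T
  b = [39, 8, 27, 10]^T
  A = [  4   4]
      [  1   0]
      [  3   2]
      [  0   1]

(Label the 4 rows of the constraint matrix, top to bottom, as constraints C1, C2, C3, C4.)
Optimal: p = 8, q = 1.5
Slack at optimum:
  C1: slack = 1
  C2: slack = 0 (binding)
  C3: slack = 0 (binding)
  C4: slack = 8.5
  p ≥ 0: p = 8
  q ≥ 0: q = 1.5
Binding constraints: C2, C3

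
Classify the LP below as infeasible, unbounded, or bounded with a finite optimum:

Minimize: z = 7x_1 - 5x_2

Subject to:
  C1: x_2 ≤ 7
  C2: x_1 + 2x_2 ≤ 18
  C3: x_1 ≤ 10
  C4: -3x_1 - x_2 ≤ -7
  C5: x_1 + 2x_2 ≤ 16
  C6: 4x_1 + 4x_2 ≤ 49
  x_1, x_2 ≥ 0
The point (0, 7) satisfies every constraint, so the LP is feasible; the constraints give x_1 ≤ 10 and x_2 ≤ 7, which with x_1, x_2 ≥ 0 keep the feasible region inside a bounded box. A feasible, bounded LP attains a finite optimum at a vertex.

The LP has an optimal solution: (0, 7) with z = -35.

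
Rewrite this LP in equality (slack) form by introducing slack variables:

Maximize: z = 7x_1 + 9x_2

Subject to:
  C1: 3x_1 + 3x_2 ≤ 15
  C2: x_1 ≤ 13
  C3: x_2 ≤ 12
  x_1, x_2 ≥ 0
max z = 7x_1 + 9x_2

s.t.
  3x_1 + 3x_2 + s1 = 15
  x_1 + s2 = 13
  x_2 + s3 = 12
  x_1, x_2, s1, s2, s3 ≥ 0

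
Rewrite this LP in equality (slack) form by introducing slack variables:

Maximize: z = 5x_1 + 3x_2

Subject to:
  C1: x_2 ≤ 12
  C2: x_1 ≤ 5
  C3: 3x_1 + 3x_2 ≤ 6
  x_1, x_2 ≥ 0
max z = 5x_1 + 3x_2

s.t.
  x_2 + s1 = 12
  x_1 + s2 = 5
  3x_1 + 3x_2 + s3 = 6
  x_1, x_2, s1, s2, s3 ≥ 0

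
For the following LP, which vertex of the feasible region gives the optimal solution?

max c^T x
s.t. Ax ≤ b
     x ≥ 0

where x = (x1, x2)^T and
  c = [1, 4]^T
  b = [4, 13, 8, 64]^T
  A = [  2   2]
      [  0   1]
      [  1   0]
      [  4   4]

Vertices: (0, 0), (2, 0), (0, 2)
Evaluating z = x1 + 4x2 at each vertex:
  (0, 0): z = 0
  (2, 0): z = 2
  (0, 2): z = 8

The largest value is z = 8, attained at (0, 2).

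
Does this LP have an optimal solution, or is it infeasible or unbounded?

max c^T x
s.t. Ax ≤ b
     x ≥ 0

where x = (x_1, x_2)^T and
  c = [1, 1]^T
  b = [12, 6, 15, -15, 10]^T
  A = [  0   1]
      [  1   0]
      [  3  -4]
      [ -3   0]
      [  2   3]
The point (5, 0) satisfies every constraint, so the LP is feasible; the constraints give x_1 ≤ 6 and x_2 ≤ 12, which with x_1, x_2 ≥ 0 keep the feasible region inside a bounded box. A feasible, bounded LP attains a finite optimum at a vertex.

Bounded optimum: z* = 5 at (5, 0).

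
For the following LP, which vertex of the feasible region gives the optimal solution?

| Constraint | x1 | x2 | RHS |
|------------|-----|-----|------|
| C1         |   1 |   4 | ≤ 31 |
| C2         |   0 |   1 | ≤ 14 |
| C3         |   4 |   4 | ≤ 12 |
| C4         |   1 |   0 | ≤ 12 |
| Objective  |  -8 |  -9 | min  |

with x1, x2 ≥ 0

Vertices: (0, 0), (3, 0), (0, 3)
(0, 3) with z = -27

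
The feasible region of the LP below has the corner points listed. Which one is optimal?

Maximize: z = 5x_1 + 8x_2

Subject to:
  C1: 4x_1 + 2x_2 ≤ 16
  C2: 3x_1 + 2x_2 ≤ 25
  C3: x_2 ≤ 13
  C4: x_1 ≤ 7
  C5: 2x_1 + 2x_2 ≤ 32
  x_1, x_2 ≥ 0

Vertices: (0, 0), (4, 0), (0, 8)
(0, 8) with z = 64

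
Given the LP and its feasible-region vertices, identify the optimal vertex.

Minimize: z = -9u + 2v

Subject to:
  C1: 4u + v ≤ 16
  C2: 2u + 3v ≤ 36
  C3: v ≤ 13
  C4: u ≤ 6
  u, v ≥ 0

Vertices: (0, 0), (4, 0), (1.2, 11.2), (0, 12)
(4, 0) with z = -36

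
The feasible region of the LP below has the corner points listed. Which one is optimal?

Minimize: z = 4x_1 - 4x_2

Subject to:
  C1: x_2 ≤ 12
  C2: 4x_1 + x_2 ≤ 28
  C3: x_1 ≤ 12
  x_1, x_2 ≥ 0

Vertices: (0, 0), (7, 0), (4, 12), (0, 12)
(0, 12) with z = -48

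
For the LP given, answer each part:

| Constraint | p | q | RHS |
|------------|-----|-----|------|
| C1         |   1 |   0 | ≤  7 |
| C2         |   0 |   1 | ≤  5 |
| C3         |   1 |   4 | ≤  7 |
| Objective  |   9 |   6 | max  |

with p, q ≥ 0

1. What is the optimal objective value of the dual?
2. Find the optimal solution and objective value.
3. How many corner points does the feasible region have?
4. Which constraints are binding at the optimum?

1. 63 (by strong duality, equal to the primal optimum)
2. p = 7, q = 0, z = 63
3. 3
4. C1, C3, q ≥ 0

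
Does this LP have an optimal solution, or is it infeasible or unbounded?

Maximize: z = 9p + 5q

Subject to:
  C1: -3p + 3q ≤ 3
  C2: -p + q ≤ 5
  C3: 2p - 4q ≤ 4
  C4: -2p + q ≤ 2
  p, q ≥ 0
Feasible point: (0, 0) satisfies every constraint, so the LP is feasible.
Direction d = (1, 1): for each constraint row a, a·d ≤ 0 —
  (-3)(1) + (3)(1) = 0 ≤ 0
  (-1)(1) + (1)(1) = 0 ≤ 0
  (2)(1) + (-4)(1) = -2 ≤ 0
  (-2)(1) + (1)(1) = -1 ≤ 0
and d ≥ 0, so (0, 0) + t·d stays feasible for every t ≥ 0. Along this ray z = 9p + 5q changes by 14 per unit t, so z → +∞.

The LP is unbounded; z can be made arbitrarily large.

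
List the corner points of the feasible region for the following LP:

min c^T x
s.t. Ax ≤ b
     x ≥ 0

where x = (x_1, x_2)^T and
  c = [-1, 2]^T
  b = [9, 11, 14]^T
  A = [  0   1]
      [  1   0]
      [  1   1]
Each vertex is the intersection of two constraint boundaries that also satisfies all remaining constraints:
  x_1 = 0 and x_2 = 0 → (0, 0)
  x_1 = 11 and x_2 = 0 → (11, 0)
  x_1 = 11 and x_1 + x_2 = 14 → (11, 3)
  x_2 = 9 and x_1 + x_2 = 14 → (5, 9)
  x_2 = 9 and x_1 = 0 → (0, 9)

Vertices: (0, 0), (11, 0), (11, 3), (5, 9), (0, 9)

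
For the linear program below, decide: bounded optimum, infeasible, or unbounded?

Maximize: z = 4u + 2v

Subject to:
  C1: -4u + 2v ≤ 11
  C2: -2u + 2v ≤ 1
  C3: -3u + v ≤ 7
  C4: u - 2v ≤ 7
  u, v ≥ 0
Feasible point: (0, 0) satisfies every constraint, so the LP is feasible.
Direction d = (1, 1): for each constraint row a, a·d ≤ 0 —
  (-4)(1) + (2)(1) = -2 ≤ 0
  (-2)(1) + (2)(1) = 0 ≤ 0
  (-3)(1) + (1)(1) = -2 ≤ 0
  (1)(1) + (-2)(1) = -1 ≤ 0
and d ≥ 0, so (0, 0) + t·d stays feasible for every t ≥ 0. Along this ray z = 4u + 2v changes by 6 per unit t, so z → +∞.

Unbounded — the objective can increase without bound over the feasible region.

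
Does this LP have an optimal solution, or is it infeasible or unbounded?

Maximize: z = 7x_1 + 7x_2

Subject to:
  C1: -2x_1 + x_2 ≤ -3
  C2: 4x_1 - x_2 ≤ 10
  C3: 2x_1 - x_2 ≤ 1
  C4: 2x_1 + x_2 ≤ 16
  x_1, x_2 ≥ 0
C3 requires 2x_1 - x_2 ≤ 1, while C1 (-2x_1 + x_2 ≤ -3) is equivalent to 2x_1 - x_2 ≥ 3. Together they would need 3 ≤ 2x_1 - x_2 ≤ 1, which is impossible since 3 > 1. No point satisfies all constraints.

Infeasible: no point satisfies all constraints simultaneously.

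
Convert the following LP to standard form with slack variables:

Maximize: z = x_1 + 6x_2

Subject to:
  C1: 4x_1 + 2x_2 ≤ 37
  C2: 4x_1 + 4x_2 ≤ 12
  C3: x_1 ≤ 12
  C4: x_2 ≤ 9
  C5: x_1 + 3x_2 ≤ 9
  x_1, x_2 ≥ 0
max z = x_1 + 6x_2

s.t.
  4x_1 + 2x_2 + s1 = 37
  4x_1 + 4x_2 + s2 = 12
  x_1 + s3 = 12
  x_2 + s4 = 9
  x_1 + 3x_2 + s5 = 9
  x_1, x_2, s1, s2, s3, s4, s5 ≥ 0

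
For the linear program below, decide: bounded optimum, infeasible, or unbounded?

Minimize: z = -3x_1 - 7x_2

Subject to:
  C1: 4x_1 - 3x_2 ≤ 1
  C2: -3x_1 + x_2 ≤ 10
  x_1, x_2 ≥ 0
Feasible point: (0, 0) satisfies every constraint, so the LP is feasible.
Direction d = (3, 4): for each constraint row a, a·d ≤ 0 —
  (4)(3) + (-3)(4) = 0 ≤ 0
  (-3)(3) + (1)(4) = -5 ≤ 0
and d ≥ 0, so (0, 0) + t·d stays feasible for every t ≥ 0. Along this ray z = -3x_1 - 7x_2 changes by -37 per unit t, so z → −∞.

Unbounded: there is a feasible ray along which z → −∞.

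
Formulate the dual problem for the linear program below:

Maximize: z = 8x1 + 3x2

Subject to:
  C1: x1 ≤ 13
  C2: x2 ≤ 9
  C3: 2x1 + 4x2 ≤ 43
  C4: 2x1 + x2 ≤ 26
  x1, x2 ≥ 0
Minimize: z = 13y1 + 9y2 + 43y3 + 26y4

Subject to:
  C1: -y1 - 2y3 - 2y4 ≤ -8
  C2: -y2 - 4y3 - y4 ≤ -3
  y1, y2, y3, y4 ≥ 0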